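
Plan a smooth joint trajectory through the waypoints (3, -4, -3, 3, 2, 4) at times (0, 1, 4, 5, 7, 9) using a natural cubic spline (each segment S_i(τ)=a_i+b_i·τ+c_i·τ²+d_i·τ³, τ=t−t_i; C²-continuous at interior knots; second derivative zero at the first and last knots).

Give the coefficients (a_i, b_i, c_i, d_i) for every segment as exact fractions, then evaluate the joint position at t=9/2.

  seg 0: a=3 b=-54305/7068 c=0 d=4829/7068
  seg 1: a=-4 b=-19909/3534 c=4829/2356 d=-143/7068
  seg 2: a=-3 b=43243/7068 c=1100/589 d=-14035/7068
  seg 3: a=3 b=13769/3534 c=-9635/2356 d=13369/14136
  seg 4: a=2 b=-1967/1767 c=1867/1178 d=-1867/7068
S(9/2) = 5235/18848

Δ: Δ0=-7, Δ1=1/3, Δ2=6, Δ3=-1/2, Δ4=1
row 1: diag=8, rhs=44; c'=3/8, d'=11/2
row 2: denom=8−3·3/8=55/8; d'=(34−3·11/2)/(55/8)=28/11
row 3: denom=6−1·8/55=322/55; d'=(-39−1·28/11)/(322/55)=-2285/322
row 4: denom=8−2·55/161=1178/161; d'=(9−2·-2285/322)/(1178/161)=1867/589
back: M4=1867/589
back: M3=-2285/322−55/161·1867/589=-9635/1178
back: M2=28/11−8/55·-9635/1178=2200/589
back: M1=11/2−3/8·2200/589=4829/1178
M: M0=0, M1=4829/1178, M2=2200/589, M3=-9635/1178, M4=1867/589, M5=0
seg 0: a=3, c=M0/2=0, d=(M1−M0)/(6·1)=4829/7068, b=Δ0−h0·(2M0+M1)/6=-54305/7068
seg 1: a=-4, c=M1/2=4829/2356, d=(M2−M1)/(6·3)=-143/7068, b=Δ1−h1·(2M1+M2)/6=-19909/3534
seg 2: a=-3, c=M2/2=1100/589, d=(M3−M2)/(6·1)=-14035/7068, b=Δ2−h2·(2M2+M3)/6=43243/7068
seg 3: a=3, c=M3/2=-9635/2356, d=(M4−M3)/(6·2)=13369/14136, b=Δ3−h3·(2M3+M4)/6=13769/3534
seg 4: a=2, c=M4/2=1867/1178, d=(M5−M4)/(6·2)=-1867/7068, b=Δ4−h4·(2M4+M5)/6=-1967/1767
t_q=9/2 → seg 2, τ=1/2; S=-3+43243/7068·τ+1100/589·τ²+-14035/7068·τ³=5235/18848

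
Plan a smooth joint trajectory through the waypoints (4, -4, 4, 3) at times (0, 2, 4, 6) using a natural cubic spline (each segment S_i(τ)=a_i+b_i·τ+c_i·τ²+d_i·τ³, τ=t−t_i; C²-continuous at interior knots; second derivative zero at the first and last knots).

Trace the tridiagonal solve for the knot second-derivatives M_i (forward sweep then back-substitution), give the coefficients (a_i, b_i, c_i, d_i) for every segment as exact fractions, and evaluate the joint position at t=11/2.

Δ: Δ0=-4, Δ1=4, Δ2=-1/2
row 1: diag=8, rhs=48; c'=1/4, d'=6
row 2: denom=8−2·1/4=15/2; d'=(-27−2·6)/(15/2)=-26/5
back: M2=-26/5
back: M1=6−1/4·-26/5=73/10
M: M0=0, M1=73/10, M2=-26/5, M3=0
seg 0: a=4, c=M0/2=0, d=(M1−M0)/(6·2)=73/120, b=Δ0−h0·(2M0+M1)/6=-193/30
seg 1: a=-4, c=M1/2=73/20, d=(M2−M1)/(6·2)=-25/24, b=Δ1−h1·(2M1+M2)/6=13/15
seg 2: a=4, c=M2/2=-13/5, d=(M3−M2)/(6·2)=13/30, b=Δ2−h2·(2M2+M3)/6=89/30
t_q=11/2 → seg 2, τ=3/2; S=4+89/30·τ+-13/5·τ²+13/30·τ³=65/16

  seg 0: a=4 b=-193/30 c=0 d=73/120
  seg 1: a=-4 b=13/15 c=73/20 d=-25/24
  seg 2: a=4 b=89/30 c=-13/5 d=13/30
S(11/2) = 65/16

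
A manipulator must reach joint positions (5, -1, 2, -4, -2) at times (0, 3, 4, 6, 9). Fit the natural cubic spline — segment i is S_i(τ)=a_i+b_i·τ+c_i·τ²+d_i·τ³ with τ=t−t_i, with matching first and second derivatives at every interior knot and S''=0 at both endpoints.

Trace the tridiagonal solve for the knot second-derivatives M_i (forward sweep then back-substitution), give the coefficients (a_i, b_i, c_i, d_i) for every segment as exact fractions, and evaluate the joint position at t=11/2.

  seg 0: a=5 b=-959/219 c=0 d=521/1971
  seg 1: a=-1 b=604/219 c=521/219 d=-156/73
  seg 2: a=2 b=242/219 c=-883/219 d=289/292
  seg 3: a=-4 b=-689/219 c=835/438 d=-835/3942
S(11/2) = -4845/2336

Δ: Δ0=-2, Δ1=3, Δ2=-3, Δ3=2/3
row 1: diag=8, rhs=30; c'=1/8, d'=15/4
row 2: denom=6−1·1/8=47/8; d'=(-36−1·15/4)/(47/8)=-318/47
row 3: denom=10−2·16/47=438/47; d'=(22−2·-318/47)/(438/47)=835/219
back: M3=835/219
back: M2=-318/47−16/47·835/219=-1766/219
back: M1=15/4−1/8·-1766/219=1042/219
M: M0=0, M1=1042/219, M2=-1766/219, M3=835/219, M4=0
seg 0: a=5, c=M0/2=0, d=(M1−M0)/(6·3)=521/1971, b=Δ0−h0·(2M0+M1)/6=-959/219
seg 1: a=-1, c=M1/2=521/219, d=(M2−M1)/(6·1)=-156/73, b=Δ1−h1·(2M1+M2)/6=604/219
seg 2: a=2, c=M2/2=-883/219, d=(M3−M2)/(6·2)=289/292, b=Δ2−h2·(2M2+M3)/6=242/219
seg 3: a=-4, c=M3/2=835/438, d=(M4−M3)/(6·3)=-835/3942, b=Δ3−h3·(2M3+M4)/6=-689/219
t_q=11/2 → seg 2, τ=3/2; S=2+242/219·τ+-883/219·τ²+289/292·τ³=-4845/2336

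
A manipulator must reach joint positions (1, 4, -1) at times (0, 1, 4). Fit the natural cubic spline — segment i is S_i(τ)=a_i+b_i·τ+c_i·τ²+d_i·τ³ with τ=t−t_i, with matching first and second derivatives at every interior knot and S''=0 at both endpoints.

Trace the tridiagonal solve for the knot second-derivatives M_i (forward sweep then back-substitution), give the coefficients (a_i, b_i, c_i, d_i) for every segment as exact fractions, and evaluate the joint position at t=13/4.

Δ: Δ0=3, Δ1=-5/3
row 1: diag=8, rhs=-28; c'=3/8, d'=-7/2
back: M1=-7/2
M: M0=0, M1=-7/2, M2=0
seg 0: a=1, c=M0/2=0, d=(M1−M0)/(6·1)=-7/12, b=Δ0−h0·(2M0+M1)/6=43/12
seg 1: a=4, c=M1/2=-7/4, d=(M2−M1)/(6·3)=7/36, b=Δ1−h1·(2M1+M2)/6=11/6
t_q=13/4 → seg 1, τ=9/4; S=4+11/6·τ+-7/4·τ²+7/36·τ³=379/256

  seg 0: a=1 b=43/12 c=0 d=-7/12
  seg 1: a=4 b=11/6 c=-7/4 d=7/36
S(13/4) = 379/256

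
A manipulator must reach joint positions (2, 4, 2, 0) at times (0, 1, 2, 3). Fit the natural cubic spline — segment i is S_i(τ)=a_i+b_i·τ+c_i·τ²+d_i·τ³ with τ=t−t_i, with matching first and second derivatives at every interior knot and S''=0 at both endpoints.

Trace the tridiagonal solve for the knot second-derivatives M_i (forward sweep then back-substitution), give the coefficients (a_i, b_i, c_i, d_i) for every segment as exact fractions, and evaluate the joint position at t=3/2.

Δ: Δ0=2, Δ1=-2, Δ2=-2
row 1: diag=4, rhs=-24; c'=1/4, d'=-6
row 2: denom=4−1·1/4=15/4; d'=(0−1·-6)/(15/4)=8/5
back: M2=8/5
back: M1=-6−1/4·8/5=-32/5
M: M0=0, M1=-32/5, M2=8/5, M3=0
seg 0: a=2, c=M0/2=0, d=(M1−M0)/(6·1)=-16/15, b=Δ0−h0·(2M0+M1)/6=46/15
seg 1: a=4, c=M1/2=-16/5, d=(M2−M1)/(6·1)=4/3, b=Δ1−h1·(2M1+M2)/6=-2/15
seg 2: a=2, c=M2/2=4/5, d=(M3−M2)/(6·1)=-4/15, b=Δ2−h2·(2M2+M3)/6=-38/15
t_q=3/2 → seg 1, τ=1/2; S=4+-2/15·τ+-16/5·τ²+4/3·τ³=33/10

  seg 0: a=2 b=46/15 c=0 d=-16/15
  seg 1: a=4 b=-2/15 c=-16/5 d=4/3
  seg 2: a=2 b=-38/15 c=4/5 d=-4/15
S(3/2) = 33/10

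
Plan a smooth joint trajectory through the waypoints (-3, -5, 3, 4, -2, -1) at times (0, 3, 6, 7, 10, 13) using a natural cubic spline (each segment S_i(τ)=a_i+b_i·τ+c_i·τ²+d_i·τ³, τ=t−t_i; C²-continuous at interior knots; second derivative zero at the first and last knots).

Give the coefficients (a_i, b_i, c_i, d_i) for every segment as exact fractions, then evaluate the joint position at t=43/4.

Δ: Δ0=-2/3, Δ1=8/3, Δ2=1, Δ3=-2, Δ4=1/3
row 1: diag=12, rhs=20; c'=1/4, d'=5/3
row 2: denom=8−3·1/4=29/4; d'=(-10−3·5/3)/(29/4)=-60/29
row 3: denom=8−1·4/29=228/29; d'=(-18−1·-60/29)/(228/29)=-77/38
row 4: denom=12−3·29/76=825/76; d'=(14−3·-77/38)/(825/76)=1526/825
back: M4=1526/825
back: M3=-77/38−29/76·1526/825=-2254/825
back: M2=-60/29−4/29·-2254/825=-1396/825
back: M1=5/3−1/4·-1396/825=1724/825
M: M0=0, M1=1724/825, M2=-1396/825, M3=-2254/825, M4=1526/825, M5=0
seg 0: a=-3, c=M0/2=0, d=(M1−M0)/(6·3)=862/7425, b=Δ0−h0·(2M0+M1)/6=-1412/825
seg 1: a=-5, c=M1/2=862/825, d=(M2−M1)/(6·3)=-104/495, b=Δ1−h1·(2M1+M2)/6=1174/825
seg 2: a=3, c=M2/2=-698/825, d=(M3−M2)/(6·1)=-13/75, b=Δ2−h2·(2M2+M3)/6=1666/825
seg 3: a=4, c=M3/2=-1127/825, d=(M4−M3)/(6·3)=14/55, b=Δ3−h3·(2M3+M4)/6=-53/275
seg 4: a=-2, c=M4/2=763/825, d=(M5−M4)/(6·3)=-763/7425, b=Δ4−h4·(2M4+M5)/6=-417/275
t_q=43/4 → seg 4, τ=3/4; S=-2+-417/275·τ+763/825·τ²+-763/7425·τ³=-46823/17600

  seg 0: a=-3 b=-1412/825 c=0 d=862/7425
  seg 1: a=-5 b=1174/825 c=862/825 d=-104/495
  seg 2: a=3 b=1666/825 c=-698/825 d=-13/75
  seg 3: a=4 b=-53/275 c=-1127/825 d=14/55
  seg 4: a=-2 b=-417/275 c=763/825 d=-763/7425
S(43/4) = -46823/17600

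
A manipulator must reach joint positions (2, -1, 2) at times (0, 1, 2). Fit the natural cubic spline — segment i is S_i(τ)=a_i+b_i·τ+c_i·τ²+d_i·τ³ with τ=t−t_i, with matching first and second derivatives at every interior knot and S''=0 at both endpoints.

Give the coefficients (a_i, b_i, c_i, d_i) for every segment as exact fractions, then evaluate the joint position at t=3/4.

Δ: Δ0=-3, Δ1=3
row 1: diag=4, rhs=36; c'=1/4, d'=9
back: M1=9
M: M0=0, M1=9, M2=0
seg 0: a=2, c=M0/2=0, d=(M1−M0)/(6·1)=3/2, b=Δ0−h0·(2M0+M1)/6=-9/2
seg 1: a=-1, c=M1/2=9/2, d=(M2−M1)/(6·1)=-3/2, b=Δ1−h1·(2M1+M2)/6=0
t_q=3/4 → seg 0, τ=3/4; S=2+-9/2·τ+0·τ²+3/2·τ³=-95/128

  seg 0: a=2 b=-9/2 c=0 d=3/2
  seg 1: a=-1 b=0 c=9/2 d=-3/2
S(3/4) = -95/128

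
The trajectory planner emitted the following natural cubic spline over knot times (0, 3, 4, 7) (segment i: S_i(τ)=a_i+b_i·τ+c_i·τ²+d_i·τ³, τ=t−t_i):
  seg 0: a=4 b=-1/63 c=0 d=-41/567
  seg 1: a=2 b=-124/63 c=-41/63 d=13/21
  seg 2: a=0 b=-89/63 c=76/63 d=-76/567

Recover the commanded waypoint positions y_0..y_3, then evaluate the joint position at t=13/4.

y_0=4 y_1=2 y_2=0 y_3=3
S(13/4) = 1985/1344

y_0 = S_0(0) = a_0 = 4
y_1 = S_1(0) = a_1 = 2
y_2 = S_2(0) = a_2 = 0
y_3 = S_2(3) = 3
t_q=13/4 is in segment 1 (τ=1/4); S_1(τ)=1985/1344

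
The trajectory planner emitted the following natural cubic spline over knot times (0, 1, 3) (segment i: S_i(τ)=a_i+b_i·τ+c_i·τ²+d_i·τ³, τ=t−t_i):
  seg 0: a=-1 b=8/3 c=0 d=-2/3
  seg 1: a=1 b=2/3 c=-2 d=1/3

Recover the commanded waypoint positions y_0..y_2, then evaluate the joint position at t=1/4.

y_0=-1 y_1=1 y_2=-3
S(1/4) = -11/32

y_0 = S_0(0) = a_0 = -1
y_1 = S_1(0) = a_1 = 1
y_2 = S_1(2) = -3
t_q=1/4 is in segment 0 (τ=1/4); S_0(τ)=-11/32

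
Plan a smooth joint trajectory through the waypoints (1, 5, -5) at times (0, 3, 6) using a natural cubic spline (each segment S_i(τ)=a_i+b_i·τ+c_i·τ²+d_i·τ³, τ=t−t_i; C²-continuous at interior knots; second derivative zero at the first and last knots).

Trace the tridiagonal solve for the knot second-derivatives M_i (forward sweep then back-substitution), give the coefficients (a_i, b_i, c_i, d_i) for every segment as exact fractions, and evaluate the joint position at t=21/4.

Δ: Δ0=4/3, Δ1=-10/3
row 1: diag=12, rhs=-28; c'=1/4, d'=-7/3
back: M1=-7/3
M: M0=0, M1=-7/3, M2=0
seg 0: a=1, c=M0/2=0, d=(M1−M0)/(6·3)=-7/54, b=Δ0−h0·(2M0+M1)/6=5/2
seg 1: a=5, c=M1/2=-7/6, d=(M2−M1)/(6·3)=7/54, b=Δ1−h1·(2M1+M2)/6=-1
t_q=21/4 → seg 1, τ=9/4; S=5+-1·τ+-7/6·τ²+7/54·τ³=-215/128

  seg 0: a=1 b=5/2 c=0 d=-7/54
  seg 1: a=5 b=-1 c=-7/6 d=7/54
S(21/4) = -215/128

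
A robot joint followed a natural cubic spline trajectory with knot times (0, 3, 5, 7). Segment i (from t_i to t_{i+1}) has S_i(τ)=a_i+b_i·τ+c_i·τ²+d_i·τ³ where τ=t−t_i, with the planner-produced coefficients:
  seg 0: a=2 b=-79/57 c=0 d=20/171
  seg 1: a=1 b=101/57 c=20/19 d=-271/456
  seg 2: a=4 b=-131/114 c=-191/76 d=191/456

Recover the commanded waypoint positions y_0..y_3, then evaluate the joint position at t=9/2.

y_0 = S_0(0) = a_0 = 2
y_1 = S_1(0) = a_1 = 1
y_2 = S_2(0) = a_2 = 4
y_3 = S_2(2) = -5
t_q=9/2 is in segment 1 (τ=3/2); S_1(τ)=4889/1216

y_0=2 y_1=1 y_2=4 y_3=-5
S(9/2) = 4889/1216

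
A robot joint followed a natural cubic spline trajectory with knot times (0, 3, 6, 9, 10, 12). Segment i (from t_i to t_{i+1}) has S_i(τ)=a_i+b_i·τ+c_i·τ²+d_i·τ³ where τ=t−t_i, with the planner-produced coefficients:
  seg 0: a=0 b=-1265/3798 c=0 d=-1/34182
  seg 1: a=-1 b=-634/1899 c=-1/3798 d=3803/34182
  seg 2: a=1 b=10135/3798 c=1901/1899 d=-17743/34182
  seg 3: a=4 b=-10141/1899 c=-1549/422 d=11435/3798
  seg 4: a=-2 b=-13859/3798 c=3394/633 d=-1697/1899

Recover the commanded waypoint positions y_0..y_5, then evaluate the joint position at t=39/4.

y_0 = S_0(0) = a_0 = 0
y_1 = S_1(0) = a_1 = -1
y_2 = S_2(0) = a_2 = 1
y_3 = S_3(0) = a_3 = 4
y_4 = S_4(0) = a_4 = -2
y_5 = S_4(2) = 5
t_q=39/4 is in segment 3 (τ=3/4); S_3(τ)=-64793/81024

y_0=0 y_1=-1 y_2=1 y_3=4 y_4=-2 y_5=5
S(39/4) = -64793/81024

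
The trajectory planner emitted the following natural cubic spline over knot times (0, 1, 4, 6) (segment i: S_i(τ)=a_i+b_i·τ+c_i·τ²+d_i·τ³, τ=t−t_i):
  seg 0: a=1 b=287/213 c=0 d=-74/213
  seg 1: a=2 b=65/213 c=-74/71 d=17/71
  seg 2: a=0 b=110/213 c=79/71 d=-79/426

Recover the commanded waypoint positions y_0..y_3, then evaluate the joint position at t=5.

y_0 = S_0(0) = a_0 = 1
y_1 = S_1(0) = a_1 = 2
y_2 = S_2(0) = a_2 = 0
y_3 = S_2(2) = 4
t_q=5 is in segment 2 (τ=1); S_2(τ)=205/142

y_0=1 y_1=2 y_2=0 y_3=4
S(5) = 205/142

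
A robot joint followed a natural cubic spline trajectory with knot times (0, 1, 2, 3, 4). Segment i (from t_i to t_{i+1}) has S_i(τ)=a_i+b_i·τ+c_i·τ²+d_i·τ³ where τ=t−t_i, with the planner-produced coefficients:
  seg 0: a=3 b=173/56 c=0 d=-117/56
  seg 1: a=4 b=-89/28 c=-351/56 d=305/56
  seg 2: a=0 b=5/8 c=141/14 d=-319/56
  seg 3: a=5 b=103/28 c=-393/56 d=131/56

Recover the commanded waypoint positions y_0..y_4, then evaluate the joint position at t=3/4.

y_0=3 y_1=4 y_2=0 y_3=5 y_4=4
S(3/4) = 2271/512

y_0 = S_0(0) = a_0 = 3
y_1 = S_1(0) = a_1 = 4
y_2 = S_2(0) = a_2 = 0
y_3 = S_3(0) = a_3 = 5
y_4 = S_3(1) = 4
t_q=3/4 is in segment 0 (τ=3/4); S_0(τ)=2271/512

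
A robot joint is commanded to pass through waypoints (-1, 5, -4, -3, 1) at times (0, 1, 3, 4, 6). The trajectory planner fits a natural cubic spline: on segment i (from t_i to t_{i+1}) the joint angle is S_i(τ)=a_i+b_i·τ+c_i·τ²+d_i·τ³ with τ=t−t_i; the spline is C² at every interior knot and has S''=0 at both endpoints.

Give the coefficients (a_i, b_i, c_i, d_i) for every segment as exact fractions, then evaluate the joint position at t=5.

  seg 0: a=-1 b=3095/372 c=0 d=-863/372
  seg 1: a=5 b=253/186 c=-863/124 d=1499/744
  seg 2: a=-4 b=-214/93 c=159/31 d=-170/93
  seg 3: a=-3 b=230/93 c=-11/31 d=11/186
S(5) = -51/62

Δ: Δ0=6, Δ1=-9/2, Δ2=1, Δ3=2
row 1: diag=6, rhs=-63; c'=1/3, d'=-21/2
row 2: denom=6−2·1/3=16/3; d'=(33−2·-21/2)/(16/3)=81/8
row 3: denom=6−1·3/16=93/16; d'=(6−1·81/8)/(93/16)=-22/31
back: M3=-22/31
back: M2=81/8−3/16·-22/31=318/31
back: M1=-21/2−1/3·318/31=-863/62
M: M0=0, M1=-863/62, M2=318/31, M3=-22/31, M4=0
seg 0: a=-1, c=M0/2=0, d=(M1−M0)/(6·1)=-863/372, b=Δ0−h0·(2M0+M1)/6=3095/372
seg 1: a=5, c=M1/2=-863/124, d=(M2−M1)/(6·2)=1499/744, b=Δ1−h1·(2M1+M2)/6=253/186
seg 2: a=-4, c=M2/2=159/31, d=(M3−M2)/(6·1)=-170/93, b=Δ2−h2·(2M2+M3)/6=-214/93
seg 3: a=-3, c=M3/2=-11/31, d=(M4−M3)/(6·2)=11/186, b=Δ3−h3·(2M3+M4)/6=230/93
t_q=5 → seg 3, τ=1; S=-3+230/93·τ+-11/31·τ²+11/186·τ³=-51/62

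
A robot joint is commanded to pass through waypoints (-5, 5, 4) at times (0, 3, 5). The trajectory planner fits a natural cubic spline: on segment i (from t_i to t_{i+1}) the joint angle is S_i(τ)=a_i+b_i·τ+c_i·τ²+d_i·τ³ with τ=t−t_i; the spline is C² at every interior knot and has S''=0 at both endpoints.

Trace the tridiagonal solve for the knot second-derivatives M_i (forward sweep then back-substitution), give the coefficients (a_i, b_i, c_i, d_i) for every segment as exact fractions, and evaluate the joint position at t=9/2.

  seg 0: a=-5 b=269/60 c=0 d=-23/180
  seg 1: a=5 b=31/30 c=-23/20 d=23/120
S(9/2) = 295/64

Δ: Δ0=10/3, Δ1=-1/2
row 1: diag=10, rhs=-23; c'=1/5, d'=-23/10
back: M1=-23/10
M: M0=0, M1=-23/10, M2=0
seg 0: a=-5, c=M0/2=0, d=(M1−M0)/(6·3)=-23/180, b=Δ0−h0·(2M0+M1)/6=269/60
seg 1: a=5, c=M1/2=-23/20, d=(M2−M1)/(6·2)=23/120, b=Δ1−h1·(2M1+M2)/6=31/30
t_q=9/2 → seg 1, τ=3/2; S=5+31/30·τ+-23/20·τ²+23/120·τ³=295/64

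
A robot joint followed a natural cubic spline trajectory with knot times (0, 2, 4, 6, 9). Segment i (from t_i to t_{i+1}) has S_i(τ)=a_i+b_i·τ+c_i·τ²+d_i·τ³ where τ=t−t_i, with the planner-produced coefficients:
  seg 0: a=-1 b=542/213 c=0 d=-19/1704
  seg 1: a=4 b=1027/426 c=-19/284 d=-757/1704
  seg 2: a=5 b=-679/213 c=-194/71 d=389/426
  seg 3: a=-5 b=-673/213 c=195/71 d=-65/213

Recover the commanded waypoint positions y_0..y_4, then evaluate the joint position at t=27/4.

y_0=-1 y_1=4 y_2=5 y_3=-5 y_4=2
S(27/4) = -27053/4544

y_0 = S_0(0) = a_0 = -1
y_1 = S_1(0) = a_1 = 4
y_2 = S_2(0) = a_2 = 5
y_3 = S_3(0) = a_3 = -5
y_4 = S_3(3) = 2
t_q=27/4 is in segment 3 (τ=3/4); S_3(τ)=-27053/4544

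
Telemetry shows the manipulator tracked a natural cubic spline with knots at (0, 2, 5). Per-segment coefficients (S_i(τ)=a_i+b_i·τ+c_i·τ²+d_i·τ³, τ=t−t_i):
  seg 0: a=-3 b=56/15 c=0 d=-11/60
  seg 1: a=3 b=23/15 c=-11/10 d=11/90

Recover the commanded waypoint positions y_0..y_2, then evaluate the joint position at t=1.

y_0=-3 y_1=3 y_2=1
S(1) = 11/20

y_0 = S_0(0) = a_0 = -3
y_1 = S_1(0) = a_1 = 3
y_2 = S_1(3) = 1
t_q=1 is in segment 0 (τ=1); S_0(τ)=11/20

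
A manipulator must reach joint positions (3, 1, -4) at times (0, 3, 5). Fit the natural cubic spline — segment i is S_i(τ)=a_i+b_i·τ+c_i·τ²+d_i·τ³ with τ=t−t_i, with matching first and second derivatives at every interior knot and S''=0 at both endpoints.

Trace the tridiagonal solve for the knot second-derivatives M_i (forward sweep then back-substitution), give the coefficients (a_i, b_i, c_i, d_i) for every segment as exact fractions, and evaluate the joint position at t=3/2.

  seg 0: a=3 b=-7/60 c=0 d=-11/180
  seg 1: a=1 b=-53/30 c=-11/20 d=11/120
S(3/2) = 419/160

Δ: Δ0=-2/3, Δ1=-5/2
row 1: diag=10, rhs=-11; c'=1/5, d'=-11/10
back: M1=-11/10
M: M0=0, M1=-11/10, M2=0
seg 0: a=3, c=M0/2=0, d=(M1−M0)/(6·3)=-11/180, b=Δ0−h0·(2M0+M1)/6=-7/60
seg 1: a=1, c=M1/2=-11/20, d=(M2−M1)/(6·2)=11/120, b=Δ1−h1·(2M1+M2)/6=-53/30
t_q=3/2 → seg 0, τ=3/2; S=3+-7/60·τ+0·τ²+-11/180·τ³=419/160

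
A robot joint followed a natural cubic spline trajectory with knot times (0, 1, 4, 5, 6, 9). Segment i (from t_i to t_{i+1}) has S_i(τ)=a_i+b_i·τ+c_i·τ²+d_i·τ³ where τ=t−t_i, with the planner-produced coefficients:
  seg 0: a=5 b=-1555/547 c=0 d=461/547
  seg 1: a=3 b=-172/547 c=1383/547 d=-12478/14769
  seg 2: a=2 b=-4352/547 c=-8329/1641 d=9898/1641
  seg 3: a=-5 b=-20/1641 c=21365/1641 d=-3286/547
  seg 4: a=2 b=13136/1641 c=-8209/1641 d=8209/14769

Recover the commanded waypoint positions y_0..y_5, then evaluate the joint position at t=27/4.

y_0=5 y_1=3 y_2=2 y_3=-5 y_4=2 y_5=-4
S(27/4) = 189893/35008

y_0 = S_0(0) = a_0 = 5
y_1 = S_1(0) = a_1 = 3
y_2 = S_2(0) = a_2 = 2
y_3 = S_3(0) = a_3 = -5
y_4 = S_4(0) = a_4 = 2
y_5 = S_4(3) = -4
t_q=27/4 is in segment 4 (τ=3/4); S_4(τ)=189893/35008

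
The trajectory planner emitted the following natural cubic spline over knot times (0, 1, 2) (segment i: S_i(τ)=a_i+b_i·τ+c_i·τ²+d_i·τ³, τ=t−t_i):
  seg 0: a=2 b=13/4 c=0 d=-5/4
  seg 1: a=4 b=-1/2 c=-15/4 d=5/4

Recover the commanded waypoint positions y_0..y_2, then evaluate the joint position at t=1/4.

y_0 = S_0(0) = a_0 = 2
y_1 = S_1(0) = a_1 = 4
y_2 = S_1(1) = 1
t_q=1/4 is in segment 0 (τ=1/4); S_0(τ)=715/256

y_0=2 y_1=4 y_2=1
S(1/4) = 715/256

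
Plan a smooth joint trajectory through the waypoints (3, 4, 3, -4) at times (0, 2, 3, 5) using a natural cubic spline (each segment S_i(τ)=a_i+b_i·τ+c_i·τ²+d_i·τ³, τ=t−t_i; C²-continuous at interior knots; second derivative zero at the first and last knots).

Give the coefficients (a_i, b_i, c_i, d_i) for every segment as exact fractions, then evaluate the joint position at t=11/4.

Δ: Δ0=1/2, Δ1=-1, Δ2=-7/2
row 1: diag=6, rhs=-9; c'=1/6, d'=-3/2
row 2: denom=6−1·1/6=35/6; d'=(-15−1·-3/2)/(35/6)=-81/35
back: M2=-81/35
back: M1=-3/2−1/6·-81/35=-39/35
M: M0=0, M1=-39/35, M2=-81/35, M3=0
seg 0: a=3, c=M0/2=0, d=(M1−M0)/(6·2)=-13/140, b=Δ0−h0·(2M0+M1)/6=61/70
seg 1: a=4, c=M1/2=-39/70, d=(M2−M1)/(6·1)=-1/5, b=Δ1−h1·(2M1+M2)/6=-17/70
seg 2: a=3, c=M2/2=-81/70, d=(M3−M2)/(6·2)=27/140, b=Δ2−h2·(2M2+M3)/6=-137/70
t_q=11/4 → seg 1, τ=3/4; S=4+-17/70·τ+-39/70·τ²+-1/5·τ³=7661/2240

  seg 0: a=3 b=61/70 c=0 d=-13/140
  seg 1: a=4 b=-17/70 c=-39/70 d=-1/5
  seg 2: a=3 b=-137/70 c=-81/70 d=27/140
S(11/4) = 7661/2240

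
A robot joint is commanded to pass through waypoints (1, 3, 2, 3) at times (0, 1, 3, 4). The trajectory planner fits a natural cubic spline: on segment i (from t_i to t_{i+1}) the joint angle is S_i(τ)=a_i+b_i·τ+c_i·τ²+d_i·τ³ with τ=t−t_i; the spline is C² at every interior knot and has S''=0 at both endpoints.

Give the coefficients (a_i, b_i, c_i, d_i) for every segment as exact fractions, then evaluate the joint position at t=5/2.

  seg 0: a=1 b=41/16 c=0 d=-9/16
  seg 1: a=3 b=7/8 c=-27/16 d=1/2
  seg 2: a=2 b=1/8 c=21/16 d=-7/16
S(5/2) = 141/64

Δ: Δ0=2, Δ1=-1/2, Δ2=1
row 1: diag=6, rhs=-15; c'=1/3, d'=-5/2
row 2: denom=6−2·1/3=16/3; d'=(9−2·-5/2)/(16/3)=21/8
back: M2=21/8
back: M1=-5/2−1/3·21/8=-27/8
M: M0=0, M1=-27/8, M2=21/8, M3=0
seg 0: a=1, c=M0/2=0, d=(M1−M0)/(6·1)=-9/16, b=Δ0−h0·(2M0+M1)/6=41/16
seg 1: a=3, c=M1/2=-27/16, d=(M2−M1)/(6·2)=1/2, b=Δ1−h1·(2M1+M2)/6=7/8
seg 2: a=2, c=M2/2=21/16, d=(M3−M2)/(6·1)=-7/16, b=Δ2−h2·(2M2+M3)/6=1/8
t_q=5/2 → seg 1, τ=3/2; S=3+7/8·τ+-27/16·τ²+1/2·τ³=141/64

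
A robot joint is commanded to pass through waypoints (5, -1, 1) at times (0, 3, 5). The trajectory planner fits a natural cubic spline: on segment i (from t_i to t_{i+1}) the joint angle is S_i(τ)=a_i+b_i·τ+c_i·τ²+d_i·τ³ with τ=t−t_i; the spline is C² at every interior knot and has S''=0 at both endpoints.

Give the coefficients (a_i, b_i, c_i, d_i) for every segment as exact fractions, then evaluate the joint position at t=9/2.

  seg 0: a=5 b=-29/10 c=0 d=1/10
  seg 1: a=-1 b=-1/5 c=9/10 d=-3/20
S(9/2) = 7/32

Δ: Δ0=-2, Δ1=1
row 1: diag=10, rhs=18; c'=1/5, d'=9/5
back: M1=9/5
M: M0=0, M1=9/5, M2=0
seg 0: a=5, c=M0/2=0, d=(M1−M0)/(6·3)=1/10, b=Δ0−h0·(2M0+M1)/6=-29/10
seg 1: a=-1, c=M1/2=9/10, d=(M2−M1)/(6·2)=-3/20, b=Δ1−h1·(2M1+M2)/6=-1/5
t_q=9/2 → seg 1, τ=3/2; S=-1+-1/5·τ+9/10·τ²+-3/20·τ³=7/32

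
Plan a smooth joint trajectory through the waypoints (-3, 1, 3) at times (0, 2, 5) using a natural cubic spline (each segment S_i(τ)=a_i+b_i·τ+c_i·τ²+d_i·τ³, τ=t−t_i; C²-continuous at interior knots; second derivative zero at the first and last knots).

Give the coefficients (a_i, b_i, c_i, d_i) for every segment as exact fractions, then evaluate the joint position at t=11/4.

  seg 0: a=-3 b=34/15 c=0 d=-1/15
  seg 1: a=1 b=22/15 c=-2/5 d=2/45
S(11/4) = 303/160

Δ: Δ0=2, Δ1=2/3
row 1: diag=10, rhs=-8; c'=3/10, d'=-4/5
back: M1=-4/5
M: M0=0, M1=-4/5, M2=0
seg 0: a=-3, c=M0/2=0, d=(M1−M0)/(6·2)=-1/15, b=Δ0−h0·(2M0+M1)/6=34/15
seg 1: a=1, c=M1/2=-2/5, d=(M2−M1)/(6·3)=2/45, b=Δ1−h1·(2M1+M2)/6=22/15
t_q=11/4 → seg 1, τ=3/4; S=1+22/15·τ+-2/5·τ²+2/45·τ³=303/160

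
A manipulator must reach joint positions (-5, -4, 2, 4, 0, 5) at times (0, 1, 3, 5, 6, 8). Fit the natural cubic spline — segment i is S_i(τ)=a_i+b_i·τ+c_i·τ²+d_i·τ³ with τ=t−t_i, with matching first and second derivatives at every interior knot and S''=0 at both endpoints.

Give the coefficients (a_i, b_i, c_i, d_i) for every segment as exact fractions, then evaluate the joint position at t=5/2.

  seg 0: a=-5 b=445/698 c=0 d=253/698
  seg 1: a=-4 b=602/349 c=759/698 d=-157/698
  seg 2: a=2 b=1178/349 c=-183/698 d=-323/698
  seg 3: a=4 b=-1126/349 c=-2121/698 d=1581/698
  seg 4: a=0 b=-1751/698 c=1311/349 d=-437/698
S(5/2) = 1535/5584

Δ: Δ0=1, Δ1=3, Δ2=1, Δ3=-4, Δ4=5/2
row 1: diag=6, rhs=12; c'=1/3, d'=2
row 2: denom=8−2·1/3=22/3; d'=(-12−2·2)/(22/3)=-24/11
row 3: denom=6−2·3/11=60/11; d'=(-30−2·-24/11)/(60/11)=-47/10
row 4: denom=6−1·11/60=349/60; d'=(39−1·-47/10)/(349/60)=2622/349
back: M4=2622/349
back: M3=-47/10−11/60·2622/349=-2121/349
back: M2=-24/11−3/11·-2121/349=-183/349
back: M1=2−1/3·-183/349=759/349
M: M0=0, M1=759/349, M2=-183/349, M3=-2121/349, M4=2622/349, M5=0
seg 0: a=-5, c=M0/2=0, d=(M1−M0)/(6·1)=253/698, b=Δ0−h0·(2M0+M1)/6=445/698
seg 1: a=-4, c=M1/2=759/698, d=(M2−M1)/(6·2)=-157/698, b=Δ1−h1·(2M1+M2)/6=602/349
seg 2: a=2, c=M2/2=-183/698, d=(M3−M2)/(6·2)=-323/698, b=Δ2−h2·(2M2+M3)/6=1178/349
seg 3: a=4, c=M3/2=-2121/698, d=(M4−M3)/(6·1)=1581/698, b=Δ3−h3·(2M3+M4)/6=-1126/349
seg 4: a=0, c=M4/2=1311/349, d=(M5−M4)/(6·2)=-437/698, b=Δ4−h4·(2M4+M5)/6=-1751/698
t_q=5/2 → seg 1, τ=3/2; S=-4+602/349·τ+759/698·τ²+-157/698·τ³=1535/5584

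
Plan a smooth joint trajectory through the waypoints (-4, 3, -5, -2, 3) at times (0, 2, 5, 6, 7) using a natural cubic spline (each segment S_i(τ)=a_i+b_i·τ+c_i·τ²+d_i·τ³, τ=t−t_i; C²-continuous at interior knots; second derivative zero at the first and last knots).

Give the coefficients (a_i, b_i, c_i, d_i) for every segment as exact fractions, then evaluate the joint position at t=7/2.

  seg 0: a=-4 b=2198/411 c=0 d=-1519/3288
  seg 1: a=3 b=-161/822 c=-1519/548 d=3203/4932
  seg 2: a=-5 b=1163/1644 c=421/137 d=-1283/1644
  seg 3: a=-2 b=3709/822 c=401/548 d=-401/1644
S(7/2) = -5869/4384

Δ: Δ0=7/2, Δ1=-8/3, Δ2=3, Δ3=5
row 1: diag=10, rhs=-37; c'=3/10, d'=-37/10
row 2: denom=8−3·3/10=71/10; d'=(34−3·-37/10)/(71/10)=451/71
row 3: denom=4−1·10/71=274/71; d'=(12−1·451/71)/(274/71)=401/274
back: M3=401/274
back: M2=451/71−10/71·401/274=842/137
back: M1=-37/10−3/10·842/137=-1519/274
M: M0=0, M1=-1519/274, M2=842/137, M3=401/274, M4=0
seg 0: a=-4, c=M0/2=0, d=(M1−M0)/(6·2)=-1519/3288, b=Δ0−h0·(2M0+M1)/6=2198/411
seg 1: a=3, c=M1/2=-1519/548, d=(M2−M1)/(6·3)=3203/4932, b=Δ1−h1·(2M1+M2)/6=-161/822
seg 2: a=-5, c=M2/2=421/137, d=(M3−M2)/(6·1)=-1283/1644, b=Δ2−h2·(2M2+M3)/6=1163/1644
seg 3: a=-2, c=M3/2=401/548, d=(M4−M3)/(6·1)=-401/1644, b=Δ3−h3·(2M3+M4)/6=3709/822
t_q=7/2 → seg 1, τ=3/2; S=3+-161/822·τ+-1519/548·τ²+3203/4932·τ³=-5869/4384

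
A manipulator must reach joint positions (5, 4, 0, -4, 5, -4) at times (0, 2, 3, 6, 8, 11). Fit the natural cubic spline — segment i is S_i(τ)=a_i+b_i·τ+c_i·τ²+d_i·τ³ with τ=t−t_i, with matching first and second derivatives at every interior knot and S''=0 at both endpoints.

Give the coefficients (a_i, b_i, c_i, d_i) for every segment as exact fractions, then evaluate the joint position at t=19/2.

  seg 0: a=5 b=236/331 c=0 d=-803/2648
  seg 1: a=4 b=-1937/662 c=-2409/1324 d=987/1324
  seg 2: a=0 b=-5731/1324 c=138/331 d=6929/35748
  seg 3: a=-4 b=2255/662 c=8585/3972 d=-6413/7944
  seg 4: a=5 b=2348/993 c=-5327/1986 d=5327/17874
S(19/2) = 18629/5296

Δ: Δ0=-1/2, Δ1=-4, Δ2=-4/3, Δ3=9/2, Δ4=-3
row 1: diag=6, rhs=-21; c'=1/6, d'=-7/2
row 2: denom=8−1·1/6=47/6; d'=(16−1·-7/2)/(47/6)=117/47
row 3: denom=10−3·18/47=416/47; d'=(35−3·117/47)/(416/47)=647/208
row 4: denom=10−2·47/208=993/104; d'=(-45−2·647/208)/(993/104)=-5327/993
back: M4=-5327/993
back: M3=647/208−47/208·-5327/993=8585/1986
back: M2=117/47−18/47·8585/1986=276/331
back: M1=-7/2−1/6·276/331=-2409/662
M: M0=0, M1=-2409/662, M2=276/331, M3=8585/1986, M4=-5327/993, M5=0
seg 0: a=5, c=M0/2=0, d=(M1−M0)/(6·2)=-803/2648, b=Δ0−h0·(2M0+M1)/6=236/331
seg 1: a=4, c=M1/2=-2409/1324, d=(M2−M1)/(6·1)=987/1324, b=Δ1−h1·(2M1+M2)/6=-1937/662
seg 2: a=0, c=M2/2=138/331, d=(M3−M2)/(6·3)=6929/35748, b=Δ2−h2·(2M2+M3)/6=-5731/1324
seg 3: a=-4, c=M3/2=8585/3972, d=(M4−M3)/(6·2)=-6413/7944, b=Δ3−h3·(2M3+M4)/6=2255/662
seg 4: a=5, c=M4/2=-5327/1986, d=(M5−M4)/(6·3)=5327/17874, b=Δ4−h4·(2M4+M5)/6=2348/993
t_q=19/2 → seg 4, τ=3/2; S=5+2348/993·τ+-5327/1986·τ²+5327/17874·τ³=18629/5296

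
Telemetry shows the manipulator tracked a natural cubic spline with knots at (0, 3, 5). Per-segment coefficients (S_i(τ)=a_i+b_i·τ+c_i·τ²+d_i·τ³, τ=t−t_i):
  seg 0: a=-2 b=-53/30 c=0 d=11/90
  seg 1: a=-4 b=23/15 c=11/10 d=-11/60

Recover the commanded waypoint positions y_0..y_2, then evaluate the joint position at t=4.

y_0 = S_0(0) = a_0 = -2
y_1 = S_1(0) = a_1 = -4
y_2 = S_1(2) = 2
t_q=4 is in segment 1 (τ=1); S_1(τ)=-31/20

y_0=-2 y_1=-4 y_2=2
S(4) = -31/20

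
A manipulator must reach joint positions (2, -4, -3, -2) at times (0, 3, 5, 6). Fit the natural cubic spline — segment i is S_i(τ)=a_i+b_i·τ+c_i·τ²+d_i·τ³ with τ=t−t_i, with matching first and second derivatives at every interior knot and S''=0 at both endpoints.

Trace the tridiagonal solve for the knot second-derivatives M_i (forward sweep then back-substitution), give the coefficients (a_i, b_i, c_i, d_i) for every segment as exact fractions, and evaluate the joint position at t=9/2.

Δ: Δ0=-2, Δ1=1/2, Δ2=1
row 1: diag=10, rhs=15; c'=1/5, d'=3/2
row 2: denom=6−2·1/5=28/5; d'=(3−2·3/2)/(28/5)=0
back: M2=0
back: M1=3/2−1/5·0=3/2
M: M0=0, M1=3/2, M2=0, M3=0
seg 0: a=2, c=M0/2=0, d=(M1−M0)/(6·3)=1/12, b=Δ0−h0·(2M0+M1)/6=-11/4
seg 1: a=-4, c=M1/2=3/4, d=(M2−M1)/(6·2)=-1/8, b=Δ1−h1·(2M1+M2)/6=-1/2
seg 2: a=-3, c=M2/2=0, d=(M3−M2)/(6·1)=0, b=Δ2−h2·(2M2+M3)/6=1
t_q=9/2 → seg 1, τ=3/2; S=-4+-1/2·τ+3/4·τ²+-1/8·τ³=-223/64

  seg 0: a=2 b=-11/4 c=0 d=1/12
  seg 1: a=-4 b=-1/2 c=3/4 d=-1/8
  seg 2: a=-3 b=1 c=0 d=0
S(9/2) = -223/64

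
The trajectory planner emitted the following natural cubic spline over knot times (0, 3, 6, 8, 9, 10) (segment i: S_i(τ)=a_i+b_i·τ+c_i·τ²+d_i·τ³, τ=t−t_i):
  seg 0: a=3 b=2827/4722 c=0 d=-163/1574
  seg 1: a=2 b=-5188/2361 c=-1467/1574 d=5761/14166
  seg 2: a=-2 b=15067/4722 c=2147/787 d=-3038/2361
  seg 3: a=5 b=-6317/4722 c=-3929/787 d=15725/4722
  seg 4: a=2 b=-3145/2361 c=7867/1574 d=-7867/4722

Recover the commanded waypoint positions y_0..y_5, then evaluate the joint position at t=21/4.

y_0=3 y_1=2 y_2=-2 y_3=5 y_4=2 y_5=4
S(21/4) = -305243/100736

y_0 = S_0(0) = a_0 = 3
y_1 = S_1(0) = a_1 = 2
y_2 = S_2(0) = a_2 = -2
y_3 = S_3(0) = a_3 = 5
y_4 = S_4(0) = a_4 = 2
y_5 = S_4(1) = 4
t_q=21/4 is in segment 1 (τ=9/4); S_1(τ)=-305243/100736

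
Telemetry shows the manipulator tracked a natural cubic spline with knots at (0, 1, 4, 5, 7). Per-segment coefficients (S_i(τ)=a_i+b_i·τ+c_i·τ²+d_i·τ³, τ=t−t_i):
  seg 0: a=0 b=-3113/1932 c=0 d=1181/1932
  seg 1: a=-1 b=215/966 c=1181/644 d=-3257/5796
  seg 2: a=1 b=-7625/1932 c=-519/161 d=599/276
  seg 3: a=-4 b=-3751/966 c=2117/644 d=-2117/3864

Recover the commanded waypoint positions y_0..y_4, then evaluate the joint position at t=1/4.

y_0 = S_0(0) = a_0 = 0
y_1 = S_1(0) = a_1 = -1
y_2 = S_2(0) = a_2 = 1
y_3 = S_3(0) = a_3 = -4
y_4 = S_3(2) = -3
t_q=1/4 is in segment 0 (τ=1/4); S_0(τ)=-16209/41216

y_0=0 y_1=-1 y_2=1 y_3=-4 y_4=-3
S(1/4) = -16209/41216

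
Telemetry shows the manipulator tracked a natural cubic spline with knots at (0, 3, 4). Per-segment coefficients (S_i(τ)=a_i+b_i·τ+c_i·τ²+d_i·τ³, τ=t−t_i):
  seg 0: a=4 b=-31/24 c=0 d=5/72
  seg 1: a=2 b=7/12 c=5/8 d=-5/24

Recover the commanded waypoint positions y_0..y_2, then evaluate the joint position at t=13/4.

y_0 = S_0(0) = a_0 = 4
y_1 = S_1(0) = a_1 = 2
y_2 = S_1(1) = 3
t_q=13/4 is in segment 1 (τ=1/4); S_1(τ)=1117/512

y_0=4 y_1=2 y_2=3
S(13/4) = 1117/512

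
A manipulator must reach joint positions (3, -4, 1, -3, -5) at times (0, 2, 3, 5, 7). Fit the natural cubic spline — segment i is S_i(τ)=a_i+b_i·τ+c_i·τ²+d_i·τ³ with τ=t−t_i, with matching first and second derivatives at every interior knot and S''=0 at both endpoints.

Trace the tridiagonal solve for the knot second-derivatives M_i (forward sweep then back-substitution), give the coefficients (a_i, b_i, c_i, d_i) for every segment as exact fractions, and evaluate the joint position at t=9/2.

  seg 0: a=3 b=-55/8 c=0 d=27/32
  seg 1: a=-4 b=13/4 c=81/16 d=-53/16
  seg 2: a=1 b=55/16 c=-39/8 d=69/64
  seg 3: a=-3 b=-25/8 c=51/32 d=-17/64
S(9/2) = -601/512

Δ: Δ0=-7/2, Δ1=5, Δ2=-2, Δ3=-1
row 1: diag=6, rhs=51; c'=1/6, d'=17/2
row 2: denom=6−1·1/6=35/6; d'=(-42−1·17/2)/(35/6)=-303/35
row 3: denom=8−2·12/35=256/35; d'=(6−2·-303/35)/(256/35)=51/16
back: M3=51/16
back: M2=-303/35−12/35·51/16=-39/4
back: M1=17/2−1/6·-39/4=81/8
M: M0=0, M1=81/8, M2=-39/4, M3=51/16, M4=0
seg 0: a=3, c=M0/2=0, d=(M1−M0)/(6·2)=27/32, b=Δ0−h0·(2M0+M1)/6=-55/8
seg 1: a=-4, c=M1/2=81/16, d=(M2−M1)/(6·1)=-53/16, b=Δ1−h1·(2M1+M2)/6=13/4
seg 2: a=1, c=M2/2=-39/8, d=(M3−M2)/(6·2)=69/64, b=Δ2−h2·(2M2+M3)/6=55/16
seg 3: a=-3, c=M3/2=51/32, d=(M4−M3)/(6·2)=-17/64, b=Δ3−h3·(2M3+M4)/6=-25/8
t_q=9/2 → seg 2, τ=3/2; S=1+55/16·τ+-39/8·τ²+69/64·τ³=-601/512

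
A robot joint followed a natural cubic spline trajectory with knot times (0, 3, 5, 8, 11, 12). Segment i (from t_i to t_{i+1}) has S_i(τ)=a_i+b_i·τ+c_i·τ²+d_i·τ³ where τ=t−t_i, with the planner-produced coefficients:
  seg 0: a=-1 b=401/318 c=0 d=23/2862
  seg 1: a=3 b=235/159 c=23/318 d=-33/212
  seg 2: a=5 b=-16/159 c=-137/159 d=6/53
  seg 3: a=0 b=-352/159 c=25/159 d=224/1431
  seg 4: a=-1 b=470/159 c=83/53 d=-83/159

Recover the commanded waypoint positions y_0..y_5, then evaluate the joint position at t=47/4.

y_0=-1 y_1=3 y_2=5 y_3=0 y_4=-1 y_5=3
S(47/4) = 6369/3392

y_0 = S_0(0) = a_0 = -1
y_1 = S_1(0) = a_1 = 3
y_2 = S_2(0) = a_2 = 5
y_3 = S_3(0) = a_3 = 0
y_4 = S_4(0) = a_4 = -1
y_5 = S_4(1) = 3
t_q=47/4 is in segment 4 (τ=3/4); S_4(τ)=6369/3392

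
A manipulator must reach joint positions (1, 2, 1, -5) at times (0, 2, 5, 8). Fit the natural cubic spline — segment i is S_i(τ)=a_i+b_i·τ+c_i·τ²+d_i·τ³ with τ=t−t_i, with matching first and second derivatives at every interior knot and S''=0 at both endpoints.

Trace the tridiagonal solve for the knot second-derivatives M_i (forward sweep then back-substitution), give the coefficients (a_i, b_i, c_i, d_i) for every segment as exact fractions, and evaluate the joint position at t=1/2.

Δ: Δ0=1/2, Δ1=-1/3, Δ2=-2
row 1: diag=10, rhs=-5; c'=3/10, d'=-1/2
row 2: denom=12−3·3/10=111/10; d'=(-10−3·-1/2)/(111/10)=-85/111
back: M2=-85/111
back: M1=-1/2−3/10·-85/111=-10/37
M: M0=0, M1=-10/37, M2=-85/111, M3=0
seg 0: a=1, c=M0/2=0, d=(M1−M0)/(6·2)=-5/222, b=Δ0−h0·(2M0+M1)/6=131/222
seg 1: a=2, c=M1/2=-5/37, d=(M2−M1)/(6·3)=-55/1998, b=Δ1−h1·(2M1+M2)/6=71/222
seg 2: a=1, c=M2/2=-85/222, d=(M3−M2)/(6·3)=85/1998, b=Δ2−h2·(2M2+M3)/6=-137/111
t_q=1/2 → seg 0, τ=1/2; S=1+131/222·τ+0·τ²+-5/222·τ³=765/592

  seg 0: a=1 b=131/222 c=0 d=-5/222
  seg 1: a=2 b=71/222 c=-5/37 d=-55/1998
  seg 2: a=1 b=-137/111 c=-85/222 d=85/1998
S(1/2) = 765/592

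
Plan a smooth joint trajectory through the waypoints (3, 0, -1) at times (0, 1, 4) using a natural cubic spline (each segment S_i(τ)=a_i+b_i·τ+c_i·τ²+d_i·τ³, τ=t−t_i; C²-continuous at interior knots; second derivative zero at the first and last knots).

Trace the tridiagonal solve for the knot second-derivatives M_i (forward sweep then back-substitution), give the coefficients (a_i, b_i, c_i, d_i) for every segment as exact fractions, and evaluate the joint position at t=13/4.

Δ: Δ0=-3, Δ1=-1/3
row 1: diag=8, rhs=16; c'=3/8, d'=2
back: M1=2
M: M0=0, M1=2, M2=0
seg 0: a=3, c=M0/2=0, d=(M1−M0)/(6·1)=1/3, b=Δ0−h0·(2M0+M1)/6=-10/3
seg 1: a=0, c=M1/2=1, d=(M2−M1)/(6·3)=-1/9, b=Δ1−h1·(2M1+M2)/6=-7/3
t_q=13/4 → seg 1, τ=9/4; S=0+-7/3·τ+1·τ²+-1/9·τ³=-93/64

  seg 0: a=3 b=-10/3 c=0 d=1/3
  seg 1: a=0 b=-7/3 c=1 d=-1/9
S(13/4) = -93/64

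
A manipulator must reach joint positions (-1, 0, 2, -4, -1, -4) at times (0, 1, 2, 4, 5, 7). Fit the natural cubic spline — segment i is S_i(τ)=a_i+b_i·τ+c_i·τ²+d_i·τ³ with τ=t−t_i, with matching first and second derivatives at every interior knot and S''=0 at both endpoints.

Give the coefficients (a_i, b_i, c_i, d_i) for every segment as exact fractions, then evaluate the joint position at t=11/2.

Δ: Δ0=1, Δ1=2, Δ2=-3, Δ3=3, Δ4=-3/2
row 1: diag=4, rhs=6; c'=1/4, d'=3/2
row 2: denom=6−1·1/4=23/4; d'=(-30−1·3/2)/(23/4)=-126/23
row 3: denom=6−2·8/23=122/23; d'=(36−2·-126/23)/(122/23)=540/61
row 4: denom=6−1·23/122=709/122; d'=(-27−1·540/61)/(709/122)=-4374/709
back: M4=-4374/709
back: M3=540/61−23/122·-4374/709=7101/709
back: M2=-126/23−8/23·7101/709=-6354/709
back: M1=3/2−1/4·-6354/709=2652/709
M: M0=0, M1=2652/709, M2=-6354/709, M3=7101/709, M4=-4374/709, M5=0
seg 0: a=-1, c=M0/2=0, d=(M1−M0)/(6·1)=442/709, b=Δ0−h0·(2M0+M1)/6=267/709
seg 1: a=0, c=M1/2=1326/709, d=(M2−M1)/(6·1)=-1501/709, b=Δ1−h1·(2M1+M2)/6=1593/709
seg 2: a=2, c=M2/2=-3177/709, d=(M3−M2)/(6·2)=4485/2836, b=Δ2−h2·(2M2+M3)/6=-258/709
seg 3: a=-4, c=M3/2=7101/1418, d=(M4−M3)/(6·1)=-3825/1418, b=Δ3−h3·(2M3+M4)/6=489/709
seg 4: a=-1, c=M4/2=-2187/709, d=(M5−M4)/(6·2)=729/1418, b=Δ4−h4·(2M4+M5)/6=3705/1418
t_q=11/2 → seg 4, τ=1/2; S=-1+3705/1418·τ+-2187/709·τ²+729/1418·τ³=-4543/11344

  seg 0: a=-1 b=267/709 c=0 d=442/709
  seg 1: a=0 b=1593/709 c=1326/709 d=-1501/709
  seg 2: a=2 b=-258/709 c=-3177/709 d=4485/2836
  seg 3: a=-4 b=489/709 c=7101/1418 d=-3825/1418
  seg 4: a=-1 b=3705/1418 c=-2187/709 d=729/1418
S(11/2) = -4543/11344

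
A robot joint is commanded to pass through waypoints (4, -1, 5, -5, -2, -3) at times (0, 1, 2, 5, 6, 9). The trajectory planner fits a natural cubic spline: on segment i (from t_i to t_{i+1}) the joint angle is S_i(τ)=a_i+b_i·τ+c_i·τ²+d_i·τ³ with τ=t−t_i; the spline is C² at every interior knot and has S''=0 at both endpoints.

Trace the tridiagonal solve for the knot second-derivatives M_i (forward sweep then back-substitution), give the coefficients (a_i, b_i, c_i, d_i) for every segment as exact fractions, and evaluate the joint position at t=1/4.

  seg 0: a=4 b=-4609/555 c=0 d=1834/555
  seg 1: a=-1 b=893/555 c=1834/185 d=-613/111
  seg 2: a=5 b=2702/555 c=-1231/185 d=6527/4995
  seg 3: a=-5 b=25/111 c=2834/555 d=-1294/555
  seg 4: a=-2 b=637/185 c=-1048/555 d=1048/4995
S(1/4) = 2339/1184

Δ: Δ0=-5, Δ1=6, Δ2=-10/3, Δ3=3, Δ4=-1/3
row 1: diag=4, rhs=66; c'=1/4, d'=33/2
row 2: denom=8−1·1/4=31/4; d'=(-56−1·33/2)/(31/4)=-290/31
row 3: denom=8−3·12/31=212/31; d'=(38−3·-290/31)/(212/31)=512/53
row 4: denom=8−1·31/212=1665/212; d'=(-20−1·512/53)/(1665/212)=-2096/555
back: M4=-2096/555
back: M3=512/53−31/212·-2096/555=5668/555
back: M2=-290/31−12/31·5668/555=-2462/185
back: M1=33/2−1/4·-2462/185=3668/185
M: M0=0, M1=3668/185, M2=-2462/185, M3=5668/555, M4=-2096/555, M5=0
seg 0: a=4, c=M0/2=0, d=(M1−M0)/(6·1)=1834/555, b=Δ0−h0·(2M0+M1)/6=-4609/555
seg 1: a=-1, c=M1/2=1834/185, d=(M2−M1)/(6·1)=-613/111, b=Δ1−h1·(2M1+M2)/6=893/555
seg 2: a=5, c=M2/2=-1231/185, d=(M3−M2)/(6·3)=6527/4995, b=Δ2−h2·(2M2+M3)/6=2702/555
seg 3: a=-5, c=M3/2=2834/555, d=(M4−M3)/(6·1)=-1294/555, b=Δ3−h3·(2M3+M4)/6=25/111
seg 4: a=-2, c=M4/2=-1048/555, d=(M5−M4)/(6·3)=1048/4995, b=Δ4−h4·(2M4+M5)/6=637/185
t_q=1/4 → seg 0, τ=1/4; S=4+-4609/555·τ+0·τ²+1834/555·τ³=2339/1184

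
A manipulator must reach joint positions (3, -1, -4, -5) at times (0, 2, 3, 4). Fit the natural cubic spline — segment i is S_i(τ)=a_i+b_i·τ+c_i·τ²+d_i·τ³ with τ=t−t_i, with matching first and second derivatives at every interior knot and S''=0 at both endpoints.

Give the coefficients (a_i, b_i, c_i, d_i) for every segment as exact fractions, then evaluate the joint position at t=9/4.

Δ: Δ0=-2, Δ1=-3, Δ2=-1
row 1: diag=6, rhs=-6; c'=1/6, d'=-1
row 2: denom=4−1·1/6=23/6; d'=(12−1·-1)/(23/6)=78/23
back: M2=78/23
back: M1=-1−1/6·78/23=-36/23
M: M0=0, M1=-36/23, M2=78/23, M3=0
seg 0: a=3, c=M0/2=0, d=(M1−M0)/(6·2)=-3/23, b=Δ0−h0·(2M0+M1)/6=-34/23
seg 1: a=-1, c=M1/2=-18/23, d=(M2−M1)/(6·1)=19/23, b=Δ1−h1·(2M1+M2)/6=-70/23
seg 2: a=-4, c=M2/2=39/23, d=(M3−M2)/(6·1)=-13/23, b=Δ2−h2·(2M2+M3)/6=-49/23
t_q=9/4 → seg 1, τ=1/4; S=-1+-70/23·τ+-18/23·τ²+19/23·τ³=-115/64

  seg 0: a=3 b=-34/23 c=0 d=-3/23
  seg 1: a=-1 b=-70/23 c=-18/23 d=19/23
  seg 2: a=-4 b=-49/23 c=39/23 d=-13/23
S(9/4) = -115/64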